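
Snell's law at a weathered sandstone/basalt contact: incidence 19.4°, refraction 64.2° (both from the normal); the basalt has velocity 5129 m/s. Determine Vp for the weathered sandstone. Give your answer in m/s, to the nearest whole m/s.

1892 m/s

Snell's law: sin 19.4°/V₁ = sin 64.2°/V₂.
V₁ = V₂·sin 19.4°/sin 64.2° = 5129 × 0.3689 = 1892.28 m/s.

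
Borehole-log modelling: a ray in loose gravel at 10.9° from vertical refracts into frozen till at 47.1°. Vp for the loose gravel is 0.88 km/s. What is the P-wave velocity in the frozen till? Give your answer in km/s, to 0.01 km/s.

sin 10.9° = 0.1891; sin 47.1° = 0.7325.
V₂ = V₁·(sin θ₂/sin θ₁) = 0.88·(0.7325/0.1891) = 3.41 km/s.

3.41 km/s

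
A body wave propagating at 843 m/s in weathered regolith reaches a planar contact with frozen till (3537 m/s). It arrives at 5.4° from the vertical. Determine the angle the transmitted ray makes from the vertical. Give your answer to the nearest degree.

sin θ₁/V₁ = sin θ₂/V₂ ⇒ sin θ₂ = 3537·sin 5.4°/843 = 3537·0.0941/843 = 0.3949.
θ₂ = arcsin 0.3949 = 23.26° from the normal.

23°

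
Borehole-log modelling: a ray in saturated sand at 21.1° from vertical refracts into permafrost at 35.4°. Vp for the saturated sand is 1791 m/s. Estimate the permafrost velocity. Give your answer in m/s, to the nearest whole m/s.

2882 m/s

Snell's law: sin 21.1°/V₁ = sin 35.4°/V₂.
V₂ = V₁·sin 35.4°/sin 21.1° = 1791 × 1.6091 = 2881.95 m/s.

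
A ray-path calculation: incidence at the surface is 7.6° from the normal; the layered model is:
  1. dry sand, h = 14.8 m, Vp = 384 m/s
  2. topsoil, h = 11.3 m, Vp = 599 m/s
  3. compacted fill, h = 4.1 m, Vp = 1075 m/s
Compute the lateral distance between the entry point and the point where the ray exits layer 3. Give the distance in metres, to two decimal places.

5.99 m

Apply Snell's law at each interface; in layer i the horizontal offset is hᵢ·tan θᵢ.
Layer 1: θ = 7.60°; offset = 14.8·tan 7.60° = 1.9747 m.
Layer 2: sin θ = 599·sin 7.6°/384 = 0.2063, θ = 11.91°; offset = 11.3·tan 11.91° = 2.3825 m.
Layer 3: sin θ = 1075·sin 7.6°/384 = 0.3702, θ = 21.73°; offset = 4.1·tan 21.73° = 1.6342 m.
Summing the layer offsets gives 5.9914 m.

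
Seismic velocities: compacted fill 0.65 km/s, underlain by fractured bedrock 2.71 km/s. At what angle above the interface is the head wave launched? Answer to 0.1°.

At critical incidence the refracted ray runs along the interface (θ₂ = 90°), so sin θ_c = V₁/V₂.
θ_c = arcsin(0.65/2.71) = arcsin 0.2399 = 13.88°.
Measured from the interface: 90° − 13.88° = 76.12°.

76.1°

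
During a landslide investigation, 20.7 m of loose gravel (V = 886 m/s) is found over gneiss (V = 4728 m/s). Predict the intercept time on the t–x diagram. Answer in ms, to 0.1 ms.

θ_c = arcsin(V₁/V₂) = arcsin(886/4728) = 10.80°; cos θ_c = 0.9823.
tᵢ = 2h·cos θ_c / V₁ = 2·20.7·0.9823 / 886 = 0.04590 s.

45.9 ms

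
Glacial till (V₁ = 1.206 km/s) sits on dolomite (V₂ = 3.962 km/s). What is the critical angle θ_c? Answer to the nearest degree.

18°

Critical incidence: sin θ_c = V₁/V₂ = 1.206/3.962 = 0.3044.
θ_c = arcsin 0.3044 = 17.72°.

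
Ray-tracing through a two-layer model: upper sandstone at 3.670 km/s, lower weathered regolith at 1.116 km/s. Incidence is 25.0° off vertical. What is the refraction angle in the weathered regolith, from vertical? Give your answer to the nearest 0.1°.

7.4°

sin θ₁/V₁ = sin θ₂/V₂ ⇒ sin θ₂ = 1.116·sin 25.0°/3.670 = 1.116·0.4226/3.670 = 0.1285.
θ₂ = arcsin 0.1285 = 7.38° from the normal.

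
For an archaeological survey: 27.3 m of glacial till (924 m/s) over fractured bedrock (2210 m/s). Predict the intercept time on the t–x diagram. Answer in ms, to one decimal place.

53.7 ms

tᵢ = 2h·√(V₂²−V₁²)/(V₁V₂).
√(V₂²−V₁²) = √(2210²−924²) = 2007.6 m/s.
tᵢ = 2·27.3·2007.6/(924·2210) = 0.05368 s.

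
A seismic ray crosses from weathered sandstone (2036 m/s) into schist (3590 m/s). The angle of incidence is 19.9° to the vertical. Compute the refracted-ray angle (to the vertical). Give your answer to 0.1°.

36.9°

sin θ₁/V₁ = sin θ₂/V₂ ⇒ sin θ₂ = 3590·sin 19.9°/2036 = 3590·0.3404/2036 = 0.6002.
θ₂ = sin⁻¹(0.6002) = 36.88° (from vertical).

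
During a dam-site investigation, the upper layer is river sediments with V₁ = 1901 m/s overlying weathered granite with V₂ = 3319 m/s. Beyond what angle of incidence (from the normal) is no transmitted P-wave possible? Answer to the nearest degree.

35°

At critical incidence the refracted ray runs along the interface (θ₂ = 90°), so sin θ_c = V₁/V₂.
θ_c = arcsin(1901/3319) = arcsin 0.5728 = 34.94°.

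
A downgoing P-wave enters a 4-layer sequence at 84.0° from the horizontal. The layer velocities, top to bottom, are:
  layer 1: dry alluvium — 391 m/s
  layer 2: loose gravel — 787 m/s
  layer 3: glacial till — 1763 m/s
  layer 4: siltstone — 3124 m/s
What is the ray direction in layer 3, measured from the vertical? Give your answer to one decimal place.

28.1°

From the normal: θ₁ = 90° − 84.0° = 6.0°.
Snell's law across each interface conserves sin θ / V, so sin θ_3 = V_3·sin θ₁/V₁.
sin θ_3 = 1763 × sin 6.0° / 391 = 0.4713.
θ_3 = arcsin 0.4713 = 28.12°.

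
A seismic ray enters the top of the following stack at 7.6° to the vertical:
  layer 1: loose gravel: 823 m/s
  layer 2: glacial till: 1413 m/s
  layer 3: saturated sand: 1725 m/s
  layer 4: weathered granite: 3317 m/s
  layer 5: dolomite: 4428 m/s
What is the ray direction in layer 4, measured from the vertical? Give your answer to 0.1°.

Ray parameter p = sin 7.6° / 823 = 1.6070e-04 s/m.
sin θ_4 = p·V_4 = 1.6070e-04 × 3317 = 0.5330.
θ_4 = arcsin 0.5330 = 32.21°.

32.2°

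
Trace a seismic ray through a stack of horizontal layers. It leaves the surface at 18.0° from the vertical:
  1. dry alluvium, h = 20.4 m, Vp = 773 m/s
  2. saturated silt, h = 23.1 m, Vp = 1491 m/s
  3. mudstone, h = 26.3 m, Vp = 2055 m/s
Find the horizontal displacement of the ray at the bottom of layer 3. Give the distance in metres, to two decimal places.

p = sin θ₁/V₁ = sin 18.0°/773 = 3.9976e-04 s/m is conserved through the stack.
Layer 1: θ = 18.00°; offset = 20.4·tan 18.00° = 6.6284 m.
Layer 2: sin θ = p·1491 = 0.5960 → θ = 36.59°; offset = 23.1·tan 36.59° = 17.1476 m.
Layer 3: sin θ = p·2055 = 0.8215 → θ = 55.24°; offset = 26.3·tan 55.24° = 37.8924 m.
Total horizontal offset = 61.6683 m.

61.67 m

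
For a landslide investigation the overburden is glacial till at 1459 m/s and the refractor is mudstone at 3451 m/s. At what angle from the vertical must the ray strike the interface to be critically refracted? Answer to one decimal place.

25.0°

Critical incidence: sin θ_c = V₁/V₂ = 1459/3451 = 0.4228.
θ_c = arcsin 0.4228 = 25.01°.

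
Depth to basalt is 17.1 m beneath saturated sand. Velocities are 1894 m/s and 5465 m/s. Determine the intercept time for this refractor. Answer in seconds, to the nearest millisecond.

tᵢ = 2h·√(V₂²−V₁²)/(V₁V₂).
√(V₂²−V₁²) = √(5465²−1894²) = 5126.3 m/s.
tᵢ = 2·17.1·5126.3/(1894·5465) = 0.01694 s.

0.017 s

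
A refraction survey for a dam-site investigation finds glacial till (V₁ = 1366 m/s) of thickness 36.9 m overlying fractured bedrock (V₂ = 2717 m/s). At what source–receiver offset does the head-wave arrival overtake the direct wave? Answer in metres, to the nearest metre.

128 m

θ_c = arcsin(1366/2717) = 30.18°, so cos θ_c = 0.8644 and tᵢ = 2h cos θ_c/V₁ = 0.0467 s.
At crossover x/V₁ = x/V₂ + tᵢ ⇒ x = tᵢ/(1/V₁ − 1/V₂) = 0.04670/(7.3206e-04 − 3.6805e-04) = 128.30 m.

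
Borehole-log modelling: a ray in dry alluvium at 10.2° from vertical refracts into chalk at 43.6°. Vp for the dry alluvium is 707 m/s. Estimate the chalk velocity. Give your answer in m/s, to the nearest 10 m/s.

2750 m/s

sin 10.2° = 0.1771; sin 43.6° = 0.6896.
V₂ = V₁·(sin θ₂/sin θ₁) = 707·(0.6896/0.1771) = 2753.26 m/s.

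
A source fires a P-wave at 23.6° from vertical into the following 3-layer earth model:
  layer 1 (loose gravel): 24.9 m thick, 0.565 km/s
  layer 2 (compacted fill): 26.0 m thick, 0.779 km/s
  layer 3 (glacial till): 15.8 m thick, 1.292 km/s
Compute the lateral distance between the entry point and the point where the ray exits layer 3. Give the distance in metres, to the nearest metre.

Ray parameter p = sin 23.6° / 0.565 km/s = 7.0858e-01 s/km.
Layer 1: θ = 23.60°; offset = 24.9·tan 23.60° = 10.879 m.
Layer 2: sin θ = p·0.779 = 0.5520 → θ = 33.50°; offset = 26.0·tan 33.50° = 17.211 m.
Layer 3: sin θ = p·1.292 = 0.9155 → θ = 66.28°; offset = 15.8·tan 66.28° = 35.951 m.
Σ offsets = 64.041 m.

64 m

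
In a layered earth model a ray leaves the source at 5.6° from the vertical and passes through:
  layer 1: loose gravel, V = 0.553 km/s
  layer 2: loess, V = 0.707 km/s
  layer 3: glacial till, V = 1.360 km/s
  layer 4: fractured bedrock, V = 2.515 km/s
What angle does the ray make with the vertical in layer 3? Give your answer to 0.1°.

13.9°

Ray parameter p = sin 5.6° / 0.553 = 1.7646e-01 s/km.
sin θ_3 = p·V_3 = 1.7646e-01 × 1.360 = 0.2400.
θ_3 = arcsin 0.2400 = 13.89°.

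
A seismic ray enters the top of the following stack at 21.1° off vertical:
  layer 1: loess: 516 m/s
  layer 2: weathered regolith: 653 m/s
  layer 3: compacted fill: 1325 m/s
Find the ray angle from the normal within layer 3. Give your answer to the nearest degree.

Ray parameter p = sin 21.1° / 516 = 6.9767e-04 s/m.
sin θ_3 = p·V_3 = 6.9767e-04 × 1325 = 0.9244.
θ_3 = 67.58° from the vertical.

68°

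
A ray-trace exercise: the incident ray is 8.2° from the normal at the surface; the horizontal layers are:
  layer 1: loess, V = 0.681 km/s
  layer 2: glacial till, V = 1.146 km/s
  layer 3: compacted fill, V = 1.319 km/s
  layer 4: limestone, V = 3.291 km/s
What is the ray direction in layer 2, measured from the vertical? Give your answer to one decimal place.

13.9°

Ray parameter p = sin 8.2° / 0.681 = 2.0944e-01 s/km.
sin θ_2 = p·V_2 = 2.0944e-01 × 1.146 = 0.2400.
θ_2 = 13.89° from the vertical.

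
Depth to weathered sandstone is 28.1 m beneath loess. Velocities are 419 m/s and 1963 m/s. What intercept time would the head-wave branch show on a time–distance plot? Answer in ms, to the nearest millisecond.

tᵢ = 2h·√(V₂²−V₁²)/(V₁V₂).
√(V₂²−V₁²) = √(1963²−419²) = 1917.8 m/s.
tᵢ = 2·28.1·1917.8/(419·1963) = 0.13104 s.

131 ms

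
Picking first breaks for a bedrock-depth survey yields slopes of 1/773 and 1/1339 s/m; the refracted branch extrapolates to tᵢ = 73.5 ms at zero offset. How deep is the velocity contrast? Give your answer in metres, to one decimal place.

h = tᵢ·V₁·V₂ / (2·√(V₂²−V₁²)).
√(V₂²−V₁²) = √(1339² − 773²) = 1093.3 m/s.
h = 0.0735 s × 773 × 1339 / (2 × 1093.3) = 34.79 m.

34.8 m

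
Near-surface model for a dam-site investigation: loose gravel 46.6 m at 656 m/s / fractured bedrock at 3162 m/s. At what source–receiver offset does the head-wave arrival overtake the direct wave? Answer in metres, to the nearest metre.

115 m

θ_c = arcsin(656/3162) = 11.97°, so cos θ_c = 0.9782 and tᵢ = 2h cos θ_c/V₁ = 0.1390 s.
At crossover x/V₁ = x/V₂ + tᵢ ⇒ x = tᵢ/(1/V₁ − 1/V₂) = 0.13898/(1.5244e-03 − 3.1626e-04) = 115.04 m.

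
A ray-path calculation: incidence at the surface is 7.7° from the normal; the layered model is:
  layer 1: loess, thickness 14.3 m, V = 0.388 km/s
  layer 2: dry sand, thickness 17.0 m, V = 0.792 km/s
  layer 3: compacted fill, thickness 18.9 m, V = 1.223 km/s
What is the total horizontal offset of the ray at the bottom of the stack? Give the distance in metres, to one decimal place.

p = sin θ₁/V₁ = sin 7.7°/0.388 = 3.4533e-01 s/km is conserved through the stack.
Layer 1: θ = 7.70°; offset = 14.3·tan 7.70° = 1.933 m.
Layer 2: sin θ = p·0.792 = 0.2735 → θ = 15.87°; offset = 17.0·tan 15.87° = 4.834 m.
Layer 3: sin θ = p·1.223 = 0.4223 → θ = 24.98°; offset = 18.9·tan 24.98° = 8.806 m.
Σ offsets = 15.573 m.

15.6 m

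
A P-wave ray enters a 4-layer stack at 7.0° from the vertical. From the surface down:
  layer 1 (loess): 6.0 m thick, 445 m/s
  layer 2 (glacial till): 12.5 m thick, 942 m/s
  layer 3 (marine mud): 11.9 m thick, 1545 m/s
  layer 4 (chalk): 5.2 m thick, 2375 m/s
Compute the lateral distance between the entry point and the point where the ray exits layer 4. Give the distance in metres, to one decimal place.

14.1 m

Apply Snell's law at each interface; in layer i the horizontal offset is hᵢ·tan θᵢ.
Layer 1: θ = 7.00°; offset = 6.0·tan 7.00° = 0.737 m.
Layer 2: sin θ = 942·sin 7.0°/445 = 0.2580, θ = 14.95°; offset = 12.5·tan 14.95° = 3.338 m.
Layer 3: sin θ = 1545·sin 7.0°/445 = 0.4231, θ = 25.03°; offset = 11.9·tan 25.03° = 5.557 m.
Layer 4: sin θ = 2375·sin 7.0°/445 = 0.6504, θ = 40.57°; offset = 5.2·tan 40.57° = 4.453 m.
Summing the layer offsets gives 14.084 m.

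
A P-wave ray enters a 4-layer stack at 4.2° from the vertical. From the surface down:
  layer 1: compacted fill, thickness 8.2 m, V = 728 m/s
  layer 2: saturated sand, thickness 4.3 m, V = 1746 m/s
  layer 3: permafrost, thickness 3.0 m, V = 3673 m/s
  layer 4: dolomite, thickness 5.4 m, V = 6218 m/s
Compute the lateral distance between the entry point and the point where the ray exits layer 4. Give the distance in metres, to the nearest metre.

Apply Snell's law at each interface; in layer i the horizontal offset is hᵢ·tan θᵢ.
Layer 1: θ = 4.20°; offset = 8.2·tan 4.20° = 0.602 m.
Layer 2: sin θ = 1746·sin 4.2°/728 = 0.1757, θ = 10.12°; offset = 4.3·tan 10.12° = 0.767 m.
Layer 3: sin θ = 3673·sin 4.2°/728 = 0.3695, θ = 21.69°; offset = 3.0·tan 21.69° = 1.193 m.
Layer 4: sin θ = 6218·sin 4.2°/728 = 0.6255, θ = 38.72°; offset = 5.4·tan 38.72° = 4.330 m.
Total horizontal offset = 6.892 m.

7 m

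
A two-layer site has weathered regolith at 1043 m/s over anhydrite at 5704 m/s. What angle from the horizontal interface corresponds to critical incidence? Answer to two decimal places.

79.46°

At critical incidence the refracted ray runs along the interface (θ₂ = 90°), so sin θ_c = V₁/V₂.
θ_c = arcsin(1043/5704) = arcsin 0.1829 = 10.54°.
Measured from the interface: 90° − 10.54° = 79.46°.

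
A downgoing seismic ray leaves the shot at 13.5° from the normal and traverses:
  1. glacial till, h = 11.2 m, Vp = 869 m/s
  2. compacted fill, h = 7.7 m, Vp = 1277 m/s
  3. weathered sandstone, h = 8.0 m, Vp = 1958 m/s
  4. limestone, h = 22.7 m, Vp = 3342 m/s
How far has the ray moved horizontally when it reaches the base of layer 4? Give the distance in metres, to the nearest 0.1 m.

56.7 m

p = sin θ₁/V₁ = sin 13.5°/869 = 2.6864e-04 s/m is conserved through the stack.
Layer 1: θ = 13.50°; offset = 11.2·tan 13.50° = 2.689 m.
Layer 2: sin θ = p·1277 = 0.3430 → θ = 20.06°; offset = 7.7·tan 20.06° = 2.812 m.
Layer 3: sin θ = p·1958 = 0.5260 → θ = 31.73°; offset = 8.0·tan 31.73° = 4.948 m.
Layer 4: sin θ = p·3342 = 0.8978 → θ = 63.87°; offset = 22.7·tan 63.87° = 46.272 m.
Σ offsets = 56.720 m.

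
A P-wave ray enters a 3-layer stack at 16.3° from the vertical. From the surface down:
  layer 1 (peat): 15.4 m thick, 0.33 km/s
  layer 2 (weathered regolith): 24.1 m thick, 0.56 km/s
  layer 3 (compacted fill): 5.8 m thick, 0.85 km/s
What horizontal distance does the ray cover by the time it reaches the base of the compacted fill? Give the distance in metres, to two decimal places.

Ray parameter p = sin 16.3° / 0.33 km/s = 8.5051e-01 s/km.
Layer 1: θ = 16.30°; offset = 15.4·tan 16.30° = 4.5033 m.
Layer 2: sin θ = p·0.56 = 0.4763 → θ = 28.44°; offset = 24.1·tan 28.44° = 13.0542 m.
Layer 3: sin θ = p·0.85 = 0.7229 → θ = 46.30°; offset = 5.8·tan 46.30° = 6.0687 m.
Summing the layer offsets gives 23.6261 m.

23.63 m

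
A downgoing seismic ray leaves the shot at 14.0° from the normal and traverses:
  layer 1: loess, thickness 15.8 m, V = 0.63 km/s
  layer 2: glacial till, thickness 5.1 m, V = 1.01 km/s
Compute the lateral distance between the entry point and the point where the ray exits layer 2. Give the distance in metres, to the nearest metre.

Apply Snell's law at each interface; in layer i the horizontal offset is hᵢ·tan θᵢ.
Layer 1: θ = 14.00°; offset = 15.8·tan 14.00° = 3.939 m.
Layer 2: sin θ = 1.01·sin 14.0°/0.63 = 0.3878, θ = 22.82°; offset = 5.1·tan 22.82° = 2.146 m.
Σ offsets = 6.085 m.

6 m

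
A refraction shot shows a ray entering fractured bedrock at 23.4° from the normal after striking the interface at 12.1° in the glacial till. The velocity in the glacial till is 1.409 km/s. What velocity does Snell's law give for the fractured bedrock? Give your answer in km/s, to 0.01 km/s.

2.67 km/s

sin 12.1° = 0.2096; sin 23.4° = 0.3971.
V₂ = V₁·(sin θ₂/sin θ₁) = 1.409·(0.3971/0.2096) = 2.67 km/s.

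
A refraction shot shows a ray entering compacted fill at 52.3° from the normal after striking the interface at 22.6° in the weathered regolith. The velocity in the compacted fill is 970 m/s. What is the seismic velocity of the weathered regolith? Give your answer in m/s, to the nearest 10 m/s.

Snell's law: sin 22.6°/V₁ = sin 52.3°/V₂.
V₁ = V₂·sin 22.6°/sin 52.3° = 970 × 0.4857 = 471.13 m/s.

470 m/s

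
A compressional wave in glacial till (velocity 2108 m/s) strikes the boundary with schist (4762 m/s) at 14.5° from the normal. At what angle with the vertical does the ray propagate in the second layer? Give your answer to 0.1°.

sin θ₁/V₁ = sin θ₂/V₂ ⇒ sin θ₂ = 4762·sin 14.5°/2108 = 4762·0.2504/2108 = 0.5656.
θ₂ = sin⁻¹(0.5656) = 34.44° (from vertical).

34.4°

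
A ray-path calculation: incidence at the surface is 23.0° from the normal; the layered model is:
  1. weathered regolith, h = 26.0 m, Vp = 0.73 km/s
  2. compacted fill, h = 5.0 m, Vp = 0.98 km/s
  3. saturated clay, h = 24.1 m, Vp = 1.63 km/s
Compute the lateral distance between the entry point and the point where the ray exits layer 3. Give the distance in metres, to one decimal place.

p = sin θ₁/V₁ = sin 23.0°/0.73 = 5.3525e-01 s/km is conserved through the stack.
Layer 1: θ = 23.00°; offset = 26.0·tan 23.00° = 11.036 m.
Layer 2: sin θ = p·0.98 = 0.5245 → θ = 31.64°; offset = 5.0·tan 31.64° = 3.081 m.
Layer 3: sin θ = p·1.63 = 0.8725 → θ = 60.75°; offset = 24.1·tan 60.75° = 43.025 m.
Total horizontal offset = 57.142 m.

57.1 m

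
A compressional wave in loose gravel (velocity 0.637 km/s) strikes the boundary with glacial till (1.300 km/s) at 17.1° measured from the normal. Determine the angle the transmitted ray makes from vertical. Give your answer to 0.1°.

36.9°

sin θ₁/V₁ = sin θ₂/V₂ ⇒ sin θ₂ = 1.300·sin 17.1°/0.637 = 1.300·0.2940/0.637 = 0.6001.
θ₂ = sin⁻¹(0.6001) = 36.88° (from vertical).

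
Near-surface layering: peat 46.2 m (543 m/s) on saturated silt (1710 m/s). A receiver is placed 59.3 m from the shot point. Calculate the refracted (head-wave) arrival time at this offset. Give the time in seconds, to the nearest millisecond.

0.196 s

t = x/V₂ + 2h·√(V₂²−V₁²)/(V₁V₂).
√(V₂²−V₁²) = √(1710²−543²) = 1621.5 m/s; delay term = 2·46.2·1621.5/(543·1710) = 0.16136 s.
t = 59.3/1710 + 0.16136 = 0.19604 s.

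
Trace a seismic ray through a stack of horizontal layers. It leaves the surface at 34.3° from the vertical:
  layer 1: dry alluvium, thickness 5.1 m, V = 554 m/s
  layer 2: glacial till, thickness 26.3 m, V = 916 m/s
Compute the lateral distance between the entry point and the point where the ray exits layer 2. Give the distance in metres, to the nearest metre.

p = sin θ₁/V₁ = sin 34.3°/554 = 1.0172e-03 s/m is conserved through the stack.
Layer 1: θ = 34.30°; offset = 5.1·tan 34.30° = 3.479 m.
Layer 2: sin θ = p·916 = 0.9318 → θ = 68.71°; offset = 26.3·tan 68.71° = 67.489 m.
Total horizontal offset = 70.968 m.

71 m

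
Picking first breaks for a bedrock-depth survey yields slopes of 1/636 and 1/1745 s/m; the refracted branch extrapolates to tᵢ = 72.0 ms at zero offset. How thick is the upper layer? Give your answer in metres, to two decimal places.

24.59 m

h = tᵢ·V₁·V₂ / (2·√(V₂²−V₁²)).
√(V₂²−V₁²) = √(1745² − 636²) = 1625.0 m/s.
h = 0.072 s × 636 × 1745 / (2 × 1625.0) = 24.59 m.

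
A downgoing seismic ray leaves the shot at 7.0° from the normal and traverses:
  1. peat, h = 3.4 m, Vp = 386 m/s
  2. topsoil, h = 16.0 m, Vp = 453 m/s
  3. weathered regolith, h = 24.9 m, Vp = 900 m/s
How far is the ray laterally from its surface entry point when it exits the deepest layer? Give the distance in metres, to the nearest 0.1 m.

10.1 m

Apply Snell's law at each interface; in layer i the horizontal offset is hᵢ·tan θᵢ.
Layer 1: θ = 7.00°; offset = 3.4·tan 7.00° = 0.417 m.
Layer 2: sin θ = 453·sin 7.0°/386 = 0.1430, θ = 8.22°; offset = 16.0·tan 8.22° = 2.312 m.
Layer 3: sin θ = 900·sin 7.0°/386 = 0.2842, θ = 16.51°; offset = 24.9·tan 16.51° = 7.380 m.
Σ offsets = 10.109 m.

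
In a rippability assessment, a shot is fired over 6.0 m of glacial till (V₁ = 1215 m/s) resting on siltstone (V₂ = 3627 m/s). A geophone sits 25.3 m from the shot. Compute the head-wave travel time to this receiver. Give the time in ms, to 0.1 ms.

16.3 ms

t = x/V₂ + 2h·√(V₂²−V₁²)/(V₁V₂).
√(V₂²−V₁²) = √(3627²−1215²) = 3417.4 m/s; delay term = 2·6.0·3417.4/(1215·3627) = 0.00931 s.
t = 25.3/3627 + 0.00931 = 0.01628 s.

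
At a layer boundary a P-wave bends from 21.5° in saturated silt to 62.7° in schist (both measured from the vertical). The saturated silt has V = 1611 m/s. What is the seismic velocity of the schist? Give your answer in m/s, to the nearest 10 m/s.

sin 21.5° = 0.3665; sin 62.7° = 0.8886.
V₂ = V₁·(sin θ₂/sin θ₁) = 1611·(0.8886/0.3665) = 3906.02 m/s.

3910 m/s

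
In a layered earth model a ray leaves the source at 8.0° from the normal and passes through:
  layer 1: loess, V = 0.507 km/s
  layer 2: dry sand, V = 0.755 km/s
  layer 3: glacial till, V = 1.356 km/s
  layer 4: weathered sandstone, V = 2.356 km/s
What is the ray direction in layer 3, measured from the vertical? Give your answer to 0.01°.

Ray parameter p = sin 8.0° / 0.507 = 2.7450e-01 s/km.
sin θ_3 = p·V_3 = 2.7450e-01 × 1.356 = 0.3722.
θ_3 = 21.85° from the vertical.

21.85°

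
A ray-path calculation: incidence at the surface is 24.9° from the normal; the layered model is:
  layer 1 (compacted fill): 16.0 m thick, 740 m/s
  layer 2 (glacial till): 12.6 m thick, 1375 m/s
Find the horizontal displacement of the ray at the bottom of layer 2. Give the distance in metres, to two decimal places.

23.25 m

p = sin θ₁/V₁ = sin 24.9°/740 = 5.6897e-04 s/m is conserved through the stack.
Layer 1: θ = 24.90°; offset = 16.0·tan 24.90° = 7.4270 m.
Layer 2: sin θ = p·1375 = 0.7823 → θ = 51.47°; offset = 12.6·tan 51.47° = 15.8259 m.
Total horizontal offset = 23.2528 m.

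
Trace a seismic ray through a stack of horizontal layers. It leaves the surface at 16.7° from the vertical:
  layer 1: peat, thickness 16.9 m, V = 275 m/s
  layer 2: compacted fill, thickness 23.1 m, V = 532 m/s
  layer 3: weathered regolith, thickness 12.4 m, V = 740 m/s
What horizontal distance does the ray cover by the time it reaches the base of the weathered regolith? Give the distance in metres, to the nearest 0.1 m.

35.6 m

p = sin θ₁/V₁ = sin 16.7°/275 = 1.0449e-03 s/m is conserved through the stack.
Layer 1: θ = 16.70°; offset = 16.9·tan 16.70° = 5.070 m.
Layer 2: sin θ = p·532 = 0.5559 → θ = 33.77°; offset = 23.1·tan 33.77° = 15.449 m.
Layer 3: sin θ = p·740 = 0.7733 → θ = 50.65°; offset = 12.4·tan 50.65° = 15.122 m.
Total horizontal offset = 35.641 m.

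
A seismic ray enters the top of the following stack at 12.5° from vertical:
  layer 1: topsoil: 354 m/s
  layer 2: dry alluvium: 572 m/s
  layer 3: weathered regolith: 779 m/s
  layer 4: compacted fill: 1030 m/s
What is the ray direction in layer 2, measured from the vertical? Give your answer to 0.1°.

20.5°

Ray parameter p = sin 12.5° / 354 = 6.1141e-04 s/m.
sin θ_2 = p·V_2 = 6.1141e-04 × 572 = 0.3497.
θ_2 = arcsin 0.3497 = 20.47°.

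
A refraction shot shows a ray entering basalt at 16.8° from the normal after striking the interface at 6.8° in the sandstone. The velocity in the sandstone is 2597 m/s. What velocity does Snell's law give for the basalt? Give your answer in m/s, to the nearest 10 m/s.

Snell's law: sin 6.8°/V₁ = sin 16.8°/V₂.
V₂ = V₁·sin 16.8°/sin 6.8° = 2597 × 2.4411 = 6339.45 m/s.

6340 m/s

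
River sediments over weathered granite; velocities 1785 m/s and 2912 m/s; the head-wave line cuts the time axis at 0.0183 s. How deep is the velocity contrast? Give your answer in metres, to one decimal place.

θ_c = arcsin(1785/2912) = 37.81°; cos θ_c = 0.7901.
tᵢ = 2h cos θ_c/V₁ ⇒ h = tᵢ·V₁/(2 cos θ_c) = 0.0183·1785/(2·0.7901) = 20.67 m.

20.7 m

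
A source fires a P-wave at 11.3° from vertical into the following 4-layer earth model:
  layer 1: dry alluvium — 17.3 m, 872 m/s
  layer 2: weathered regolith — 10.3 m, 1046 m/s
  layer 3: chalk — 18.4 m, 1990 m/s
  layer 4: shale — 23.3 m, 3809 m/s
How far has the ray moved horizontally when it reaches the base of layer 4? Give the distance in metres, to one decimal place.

53.7 m

p = sin θ₁/V₁ = sin 11.3°/872 = 2.2471e-04 s/m is conserved through the stack.
Layer 1: θ = 11.30°; offset = 17.3·tan 11.30° = 3.457 m.
Layer 2: sin θ = p·1046 = 0.2350 → θ = 13.59°; offset = 10.3·tan 13.59° = 2.491 m.
Layer 3: sin θ = p·1990 = 0.4472 → θ = 26.56°; offset = 18.4·tan 26.56° = 9.199 m.
Layer 4: sin θ = p·3809 = 0.8559 → θ = 58.86°; offset = 23.3·tan 58.86° = 38.566 m.
Σ offsets = 53.712 m.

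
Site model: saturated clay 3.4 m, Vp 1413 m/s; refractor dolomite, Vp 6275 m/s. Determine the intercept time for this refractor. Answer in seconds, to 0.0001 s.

0.0047 s

tᵢ = 2h·√(V₂²−V₁²)/(V₁V₂).
√(V₂²−V₁²) = √(6275²−1413²) = 6113.8 m/s.
tᵢ = 2·3.4·6113.8/(1413·6275) = 0.00469 s.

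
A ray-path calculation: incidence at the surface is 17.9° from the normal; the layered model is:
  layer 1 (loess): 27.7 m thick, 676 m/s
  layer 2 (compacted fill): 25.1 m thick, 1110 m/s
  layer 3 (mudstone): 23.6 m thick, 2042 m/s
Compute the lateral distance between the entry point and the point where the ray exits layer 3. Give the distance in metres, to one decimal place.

82.6 m

p = sin θ₁/V₁ = sin 17.9°/676 = 4.5467e-04 s/m is conserved through the stack.
Layer 1: θ = 17.90°; offset = 27.7·tan 17.90° = 8.947 m.
Layer 2: sin θ = p·1110 = 0.5047 → θ = 30.31°; offset = 25.1·tan 30.31° = 14.673 m.
Layer 3: sin θ = p·2042 = 0.9284 → θ = 68.19°; offset = 23.6·tan 68.19° = 58.981 m.
Total horizontal offset = 82.601 m.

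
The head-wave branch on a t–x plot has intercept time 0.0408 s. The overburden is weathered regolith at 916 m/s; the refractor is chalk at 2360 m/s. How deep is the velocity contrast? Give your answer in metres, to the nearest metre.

h = tᵢ·V₁·V₂ / (2·√(V₂²−V₁²)).
√(V₂²−V₁²) = √(2360² − 916²) = 2175.0 m/s.
h = 0.0408 s × 916 × 2360 / (2 × 2175.0) = 20.28 m.

20 m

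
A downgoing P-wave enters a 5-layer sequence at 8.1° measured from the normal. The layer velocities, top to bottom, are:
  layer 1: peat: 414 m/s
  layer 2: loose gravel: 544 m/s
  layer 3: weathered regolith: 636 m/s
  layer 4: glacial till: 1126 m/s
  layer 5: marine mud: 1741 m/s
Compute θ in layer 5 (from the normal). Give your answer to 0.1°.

36.3°

Snell's law across each interface conserves sin θ / V, so sin θ_5 = V_5·sin θ₁/V₁.
sin θ_5 = 1741 × sin 8.1° / 414 = 0.5925.
θ_5 = arcsin 0.5925 = 36.34°.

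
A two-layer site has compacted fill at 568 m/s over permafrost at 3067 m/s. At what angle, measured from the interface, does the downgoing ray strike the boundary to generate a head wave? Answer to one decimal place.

Critical incidence: sin θ_c = V₁/V₂ = 568/3067 = 0.1852.
θ_c = arcsin 0.1852 = 10.67°.
Measured from the interface: 90° − 10.67° = 79.33°.

79.3°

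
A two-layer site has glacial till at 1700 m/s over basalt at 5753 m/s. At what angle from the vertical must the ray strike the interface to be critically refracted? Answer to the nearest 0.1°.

At critical incidence the refracted ray runs along the interface (θ₂ = 90°), so sin θ_c = V₁/V₂.
θ_c = arcsin(1700/5753) = arcsin 0.2955 = 17.19°.

17.2°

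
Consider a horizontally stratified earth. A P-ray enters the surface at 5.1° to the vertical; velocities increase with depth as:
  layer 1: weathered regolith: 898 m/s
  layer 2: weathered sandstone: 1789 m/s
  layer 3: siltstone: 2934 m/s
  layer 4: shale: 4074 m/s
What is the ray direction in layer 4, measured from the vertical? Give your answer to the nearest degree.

24°

Ray parameter p = sin 5.1° / 898 = 9.8991e-05 s/m.
sin θ_4 = p·V_4 = 9.8991e-05 × 4074 = 0.4033.
θ_4 = 23.78° from the vertical.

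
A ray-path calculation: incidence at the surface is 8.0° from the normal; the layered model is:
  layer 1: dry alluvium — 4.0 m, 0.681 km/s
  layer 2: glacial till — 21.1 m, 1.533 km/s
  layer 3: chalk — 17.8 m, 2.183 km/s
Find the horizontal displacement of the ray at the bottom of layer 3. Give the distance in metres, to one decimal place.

16.4 m

Ray parameter p = sin 8.0° / 0.681 km/s = 2.0437e-01 s/km.
Layer 1: θ = 8.00°; offset = 4.0·tan 8.00° = 0.562 m.
Layer 2: sin θ = p·1.533 = 0.3133 → θ = 18.26°; offset = 21.1·tan 18.26° = 6.961 m.
Layer 3: sin θ = p·2.183 = 0.4461 → θ = 26.50°; offset = 17.8·tan 26.50° = 8.873 m.
Σ offsets = 16.396 m.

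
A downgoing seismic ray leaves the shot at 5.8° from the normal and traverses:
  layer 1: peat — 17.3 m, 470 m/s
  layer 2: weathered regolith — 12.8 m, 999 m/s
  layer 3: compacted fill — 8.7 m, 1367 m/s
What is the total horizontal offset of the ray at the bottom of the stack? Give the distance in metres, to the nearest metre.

Ray parameter p = sin 5.8° / 470 m/s = 2.1501e-04 s/m.
Layer 1: θ = 5.80°; offset = 17.3·tan 5.80° = 1.757 m.
Layer 2: sin θ = p·999 = 0.2148 → θ = 12.40°; offset = 12.8·tan 12.40° = 2.815 m.
Layer 3: sin θ = p·1367 = 0.2939 → θ = 17.09°; offset = 8.7·tan 17.09° = 2.675 m.
Σ offsets = 7.248 m.

7 m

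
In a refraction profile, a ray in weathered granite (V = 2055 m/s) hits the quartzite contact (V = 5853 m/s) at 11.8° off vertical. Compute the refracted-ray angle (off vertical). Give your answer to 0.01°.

Snell's law: sin θ₂ = (V₂/V₁)·sin θ₁ = (5853/2055)·sin 11.8° = 0.5824.
θ₂ = arcsin 0.5824 = 35.62° from the normal.

35.62°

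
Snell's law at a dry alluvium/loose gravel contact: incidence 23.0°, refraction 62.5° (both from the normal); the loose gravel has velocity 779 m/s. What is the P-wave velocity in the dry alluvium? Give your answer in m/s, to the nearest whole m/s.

sin 23.0° = 0.3907; sin 62.5° = 0.8870.
V₁ = V₂·(sin θ₁/sin θ₂) = 779·(0.3907/0.8870) = 343.15 m/s.

343 m/s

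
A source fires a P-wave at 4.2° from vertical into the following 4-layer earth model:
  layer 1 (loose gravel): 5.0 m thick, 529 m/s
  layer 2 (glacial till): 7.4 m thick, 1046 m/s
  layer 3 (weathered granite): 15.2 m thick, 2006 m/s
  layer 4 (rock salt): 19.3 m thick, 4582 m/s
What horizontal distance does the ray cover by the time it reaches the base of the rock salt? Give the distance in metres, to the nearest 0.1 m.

21.7 m

Ray parameter p = sin 4.2° / 529 m/s = 1.3845e-04 s/m.
Layer 1: θ = 4.20°; offset = 5.0·tan 4.20° = 0.367 m.
Layer 2: sin θ = p·1046 = 0.1448 → θ = 8.33°; offset = 7.4·tan 8.33° = 1.083 m.
Layer 3: sin θ = p·2006 = 0.2777 → θ = 16.12°; offset = 15.2·tan 16.12° = 4.394 m.
Layer 4: sin θ = p·4582 = 0.6344 → θ = 39.37°; offset = 19.3·tan 39.37° = 15.838 m.
Total horizontal offset = 21.682 m.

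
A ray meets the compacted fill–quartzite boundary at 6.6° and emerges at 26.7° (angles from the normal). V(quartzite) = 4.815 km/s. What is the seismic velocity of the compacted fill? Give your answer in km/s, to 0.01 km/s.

Snell's law: sin 6.6°/V₁ = sin 26.7°/V₂.
V₁ = V₂·sin 6.6°/sin 26.7° = 4.815 × 0.2558 = 1.23 km/s.

1.23 km/s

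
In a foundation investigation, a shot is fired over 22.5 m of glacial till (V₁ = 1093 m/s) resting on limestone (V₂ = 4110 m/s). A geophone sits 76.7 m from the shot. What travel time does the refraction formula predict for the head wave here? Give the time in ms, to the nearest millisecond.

θ_c = arcsin(V₁/V₂) = arcsin(1093/4110) = 15.42°, cos θ_c = 0.9640.
Intercept time tᵢ = 2h cos θ_c / V₁ = 2·22.5·0.9640/1093 = 0.03969 s.
t = x/V₂ + tᵢ = 76.7/4110 + 0.03969 = 0.05835 s.

58 ms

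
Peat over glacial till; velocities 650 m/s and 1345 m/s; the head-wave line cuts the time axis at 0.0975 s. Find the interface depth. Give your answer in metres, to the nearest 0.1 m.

36.2 m

h = tᵢ·V₁·V₂ / (2·√(V₂²−V₁²)).
√(V₂²−V₁²) = √(1345² − 650²) = 1177.5 m/s.
h = 0.0975 s × 650 × 1345 / (2 × 1177.5) = 36.19 m.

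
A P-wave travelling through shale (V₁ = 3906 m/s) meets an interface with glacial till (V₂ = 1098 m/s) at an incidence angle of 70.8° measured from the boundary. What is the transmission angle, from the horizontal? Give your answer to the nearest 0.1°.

84.7°

Convert to the normal: θ₁ = 90° − 70.8° = 19.2°.
sin θ₁/V₁ = sin θ₂/V₂ ⇒ sin θ₂ = 1098·sin 19.2°/3906 = 1098·0.3289/3906 = 0.0924.
θ₂ = arcsin 0.0924 = 5.30° from the normal.
From the interface: 90° − 5.30° = 84.70°.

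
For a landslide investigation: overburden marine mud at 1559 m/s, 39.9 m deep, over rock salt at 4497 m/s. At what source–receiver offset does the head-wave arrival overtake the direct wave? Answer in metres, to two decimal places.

x_cross = 2h·√((V₂+V₁)/(V₂−V₁)).
(V₂+V₁)/(V₂−V₁) = (4497+1559)/(4497−1559) = 2.0613; √ = 1.4357.
x_cross = 2·39.9·1.4357 = 114.57 m.

114.57 m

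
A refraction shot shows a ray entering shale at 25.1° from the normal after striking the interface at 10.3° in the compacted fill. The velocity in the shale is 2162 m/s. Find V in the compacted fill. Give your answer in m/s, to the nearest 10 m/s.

Snell's law: sin 10.3°/V₁ = sin 25.1°/V₂.
V₁ = V₂·sin 10.3°/sin 25.1° = 2162 × 0.4215 = 911.29 m/s.

910 m/s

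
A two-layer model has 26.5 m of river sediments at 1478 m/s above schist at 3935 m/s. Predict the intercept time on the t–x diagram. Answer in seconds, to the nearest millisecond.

0.033 s

θ_c = arcsin(V₁/V₂) = arcsin(1478/3935) = 22.06°; cos θ_c = 0.9268.
tᵢ = 2h·cos θ_c / V₁ = 2·26.5·0.9268 / 1478 = 0.03323 s.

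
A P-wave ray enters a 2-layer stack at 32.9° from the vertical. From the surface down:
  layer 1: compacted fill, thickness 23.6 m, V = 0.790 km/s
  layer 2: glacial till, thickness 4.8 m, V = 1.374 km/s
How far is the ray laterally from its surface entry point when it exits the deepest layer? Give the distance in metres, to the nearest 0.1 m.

p = sin θ₁/V₁ = sin 32.9°/0.790 = 6.8756e-01 s/km is conserved through the stack.
Layer 1: θ = 32.90°; offset = 23.6·tan 32.90° = 15.268 m.
Layer 2: sin θ = p·1.374 = 0.9447 → θ = 70.86°; offset = 4.8·tan 70.86° = 13.829 m.
Summing the layer offsets gives 29.097 m.

29.1 m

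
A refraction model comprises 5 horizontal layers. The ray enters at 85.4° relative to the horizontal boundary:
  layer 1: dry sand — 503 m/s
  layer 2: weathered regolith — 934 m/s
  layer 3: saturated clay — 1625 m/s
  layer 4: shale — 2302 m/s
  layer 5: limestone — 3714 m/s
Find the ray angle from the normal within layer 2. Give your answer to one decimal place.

8.6°

From the normal: θ₁ = 90° − 85.4° = 4.6°.
Ray parameter p = sin 4.6° / 503 = 1.5944e-04 s/m.
sin θ_2 = p·V_2 = 1.5944e-04 × 934 = 0.1489.
θ_2 = arcsin 0.1489 = 8.56°.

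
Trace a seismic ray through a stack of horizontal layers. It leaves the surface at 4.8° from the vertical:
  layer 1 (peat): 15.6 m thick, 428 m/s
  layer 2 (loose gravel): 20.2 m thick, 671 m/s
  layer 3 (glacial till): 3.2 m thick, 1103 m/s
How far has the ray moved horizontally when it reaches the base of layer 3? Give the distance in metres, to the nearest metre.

5 m

p = sin θ₁/V₁ = sin 4.8°/428 = 1.9551e-04 s/m is conserved through the stack.
Layer 1: θ = 4.80°; offset = 15.6·tan 4.80° = 1.310 m.
Layer 2: sin θ = p·671 = 0.1312 → θ = 7.54°; offset = 20.2·tan 7.54° = 2.673 m.
Layer 3: sin θ = p·1103 = 0.2156 → θ = 12.45°; offset = 3.2·tan 12.45° = 0.707 m.
Σ offsets = 4.690 m.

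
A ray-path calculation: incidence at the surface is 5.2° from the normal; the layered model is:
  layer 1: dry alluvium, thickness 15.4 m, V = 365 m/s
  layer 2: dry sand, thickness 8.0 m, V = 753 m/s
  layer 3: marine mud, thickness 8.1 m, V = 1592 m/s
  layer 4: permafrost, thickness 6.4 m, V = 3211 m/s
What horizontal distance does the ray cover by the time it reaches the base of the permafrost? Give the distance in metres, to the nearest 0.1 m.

Apply Snell's law at each interface; in layer i the horizontal offset is hᵢ·tan θᵢ.
Layer 1: θ = 5.20°; offset = 15.4·tan 5.20° = 1.402 m.
Layer 2: sin θ = 753·sin 5.2°/365 = 0.1870, θ = 10.78°; offset = 8.0·tan 10.78° = 1.523 m.
Layer 3: sin θ = 1592·sin 5.2°/365 = 0.3953, θ = 23.29°; offset = 8.1·tan 23.29° = 3.486 m.
Layer 4: sin θ = 3211·sin 5.2°/365 = 0.7973, θ = 52.87°; offset = 6.4·tan 52.87° = 8.455 m.
Summing the layer offsets gives 14.865 m.

14.9 m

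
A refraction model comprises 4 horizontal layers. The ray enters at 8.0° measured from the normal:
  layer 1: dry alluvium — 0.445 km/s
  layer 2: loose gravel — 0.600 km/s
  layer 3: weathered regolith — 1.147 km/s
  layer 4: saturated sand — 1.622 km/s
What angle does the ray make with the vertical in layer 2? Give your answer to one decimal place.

10.8°

Ray parameter p = sin 8.0° / 0.445 = 3.1275e-01 s/km.
sin θ_2 = p·V_2 = 3.1275e-01 × 0.600 = 0.1876.
θ_2 = 10.82° from the vertical.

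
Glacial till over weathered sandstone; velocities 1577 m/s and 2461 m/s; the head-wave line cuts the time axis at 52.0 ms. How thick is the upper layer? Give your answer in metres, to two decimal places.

h = tᵢ·V₁·V₂ / (2·√(V₂²−V₁²)).
√(V₂²−V₁²) = √(2461² − 1577²) = 1889.3 m/s.
h = 0.052 s × 1577 × 2461 / (2 × 1889.3) = 53.41 m.

53.41 m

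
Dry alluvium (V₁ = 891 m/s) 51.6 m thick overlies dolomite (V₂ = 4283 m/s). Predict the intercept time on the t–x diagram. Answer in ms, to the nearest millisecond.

113 ms

tᵢ = 2h·√(V₂²−V₁²)/(V₁V₂).
√(V₂²−V₁²) = √(4283²−891²) = 4189.3 m/s.
tᵢ = 2·51.6·4189.3/(891·4283) = 0.11329 s.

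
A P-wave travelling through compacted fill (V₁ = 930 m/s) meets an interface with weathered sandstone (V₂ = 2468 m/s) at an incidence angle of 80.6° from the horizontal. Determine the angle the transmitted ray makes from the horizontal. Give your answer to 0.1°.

Convert to the normal: θ₁ = 90° − 80.6° = 9.4°.
Snell's law: sin θ₂ = (V₂/V₁)·sin θ₁ = (2468/930)·sin 9.4° = 0.4334.
θ₂ = arcsin 0.4334 = 25.69° from the normal.
From the interface: 90° − 25.69° = 64.31°.

64.3°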